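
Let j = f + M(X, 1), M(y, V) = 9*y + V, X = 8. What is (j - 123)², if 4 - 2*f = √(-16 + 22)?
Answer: (96 + √6)²/4 ≈ 2423.1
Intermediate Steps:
M(y, V) = V + 9*y
f = 2 - √6/2 (f = 2 - √(-16 + 22)/2 = 2 - √6/2 ≈ 0.77526)
j = 75 - √6/2 (j = (2 - √6/2) + (1 + 9*8) = (2 - √6/2) + (1 + 72) = (2 - √6/2) + 73 = 75 - √6/2 ≈ 73.775)
(j - 123)² = ((75 - √6/2) - 123)² = (-48 - √6/2)²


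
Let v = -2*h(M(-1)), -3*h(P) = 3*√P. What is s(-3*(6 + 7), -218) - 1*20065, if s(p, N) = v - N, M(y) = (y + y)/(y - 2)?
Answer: -19847 + 2*√6/3 ≈ -19845.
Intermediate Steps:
M(y) = 2*y/(-2 + y) (M(y) = (2*y)/(-2 + y) = 2*y/(-2 + y))
h(P) = -√P
v = 2*√6/3 (v = -(-2)*√(2*(-1)/(-2 - 1)) = -(-2)*√(2*(-1)/(-3)) = -(-2)*√(2*(-1)*(-⅓)) = -(-2)*√(⅔) = -(-2)*√6/3 = 2*√6/3 ≈ 1.6330)
s(p, N) = -N + 2*√6/3 (s(p, N) = 2*√6/3 - N = -N + 2*√6/3)
s(-3*(6 + 7), -218) - 1*20065 = (-1*(-218) + 2*√6/3) - 1*20065 = (218 + 2*√6/3) - 20065 = -19847 + 2*√6/3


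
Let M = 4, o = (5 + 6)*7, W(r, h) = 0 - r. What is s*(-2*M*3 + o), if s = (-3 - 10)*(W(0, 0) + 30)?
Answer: -20670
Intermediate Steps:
W(r, h) = -r
o = 77 (o = 11*7 = 77)
s = -390 (s = (-3 - 10)*(-1*0 + 30) = -13*(0 + 30) = -13*30 = -390)
s*(-2*M*3 + o) = -390*(-2*4*3 + 77) = -390*(-8*3 + 77) = -390*(-24 + 77) = -390*53 = -20670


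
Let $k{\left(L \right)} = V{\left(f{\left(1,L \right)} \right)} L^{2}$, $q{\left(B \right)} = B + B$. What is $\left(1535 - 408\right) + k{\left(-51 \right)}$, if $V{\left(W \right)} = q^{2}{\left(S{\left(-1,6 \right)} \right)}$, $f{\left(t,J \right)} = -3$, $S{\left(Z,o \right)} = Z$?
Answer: $11531$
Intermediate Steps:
$q{\left(B \right)} = 2 B$
$V{\left(W \right)} = 4$ ($V{\left(W \right)} = \left(2 \left(-1\right)\right)^{2} = \left(-2\right)^{2} = 4$)
$k{\left(L \right)} = 4 L^{2}$
$\left(1535 - 408\right) + k{\left(-51 \right)} = \left(1535 - 408\right) + 4 \left(-51\right)^{2} = 1127 + 4 \cdot 2601 = 1127 + 10404 = 11531$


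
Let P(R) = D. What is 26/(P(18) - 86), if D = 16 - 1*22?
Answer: -13/46 ≈ -0.28261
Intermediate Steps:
D = -6 (D = 16 - 22 = -6)
P(R) = -6
26/(P(18) - 86) = 26/(-6 - 86) = 26/(-92) = -1/92*26 = -13/46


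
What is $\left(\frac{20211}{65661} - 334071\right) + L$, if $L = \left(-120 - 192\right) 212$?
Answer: $- \frac{8759498968}{21887} \approx -4.0021 \cdot 10^{5}$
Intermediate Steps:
$L = -66144$ ($L = \left(-312\right) 212 = -66144$)
$\left(\frac{20211}{65661} - 334071\right) + L = \left(\frac{20211}{65661} - 334071\right) - 66144 = \left(20211 \cdot \frac{1}{65661} - 334071\right) - 66144 = \left(\frac{6737}{21887} - 334071\right) - 66144 = - \frac{7311805240}{21887} - 66144 = - \frac{8759498968}{21887}$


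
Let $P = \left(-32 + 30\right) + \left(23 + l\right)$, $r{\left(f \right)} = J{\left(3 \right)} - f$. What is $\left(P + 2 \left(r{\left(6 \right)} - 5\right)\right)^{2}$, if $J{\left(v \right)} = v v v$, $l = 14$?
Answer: $4489$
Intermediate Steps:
$J{\left(v \right)} = v^{3}$ ($J{\left(v \right)} = v^{2} v = v^{3}$)
$r{\left(f \right)} = 27 - f$ ($r{\left(f \right)} = 3^{3} - f = 27 - f$)
$P = 35$ ($P = \left(-32 + 30\right) + \left(23 + 14\right) = -2 + 37 = 35$)
$\left(P + 2 \left(r{\left(6 \right)} - 5\right)\right)^{2} = \left(35 + 2 \left(\left(27 - 6\right) - 5\right)\right)^{2} = \left(35 + 2 \left(21 - 5\right)\right)^{2} = \left(35 + 2 \cdot 16\right)^{2} = \left(35 + 32\right)^{2} = 67^{2} = 4489$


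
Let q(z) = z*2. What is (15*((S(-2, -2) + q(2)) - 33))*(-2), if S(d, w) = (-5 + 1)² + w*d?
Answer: 270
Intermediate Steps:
q(z) = 2*z
S(d, w) = 16 + d*w (S(d, w) = (-4)² + d*w = 16 + d*w)
(15*((S(-2, -2) + q(2)) - 33))*(-2) = (15*(((16 - 2*(-2)) + 2*2) - 33))*(-2) = (15*(((16 + 4) + 4) - 33))*(-2) = (15*((20 + 4) - 33))*(-2) = (15*(24 - 33))*(-2) = (15*(-9))*(-2) = -135*(-2) = 270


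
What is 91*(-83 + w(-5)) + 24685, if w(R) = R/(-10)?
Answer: 34355/2 ≈ 17178.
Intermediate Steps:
w(R) = -R/10 (w(R) = R*(-⅒) = -R/10)
91*(-83 + w(-5)) + 24685 = 91*(-83 - ⅒*(-5)) + 24685 = 91*(-83 + ½) + 24685 = 91*(-165/2) + 24685 = -15015/2 + 24685 = 34355/2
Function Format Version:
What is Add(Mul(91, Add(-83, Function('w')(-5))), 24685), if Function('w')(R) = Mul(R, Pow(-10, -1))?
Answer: Rational(34355, 2) ≈ 17178.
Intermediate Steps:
Function('w')(R) = Mul(Rational(-1, 10), R) (Function('w')(R) = Mul(R, Rational(-1, 10)) = Mul(Rational(-1, 10), R))
Add(Mul(91, Add(-83, Function('w')(-5))), 24685) = Add(Mul(91, Add(-83, Mul(Rational(-1, 10), -5))), 24685) = Add(Mul(91, Add(-83, Rational(1, 2))), 24685) = Add(Mul(91, Rational(-165, 2)), 24685) = Add(Rational(-15015, 2), 24685) = Rational(34355, 2)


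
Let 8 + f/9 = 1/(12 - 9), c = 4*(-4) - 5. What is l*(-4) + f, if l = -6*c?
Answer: -573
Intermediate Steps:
c = -21 (c = -16 - 5 = -21)
f = -69 (f = -72 + 9/(12 - 9) = -72 + 9/3 = -72 + 9*(⅓) = -72 + 3 = -69)
l = 126 (l = -6*(-21) = 126)
l*(-4) + f = 126*(-4) - 69 = -504 - 69 = -573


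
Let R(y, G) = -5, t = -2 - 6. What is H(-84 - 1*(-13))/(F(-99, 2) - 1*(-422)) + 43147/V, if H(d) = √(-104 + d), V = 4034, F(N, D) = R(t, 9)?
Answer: 43147/4034 + 5*I*√7/417 ≈ 10.696 + 0.031724*I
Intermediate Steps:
t = -8
F(N, D) = -5
H(-84 - 1*(-13))/(F(-99, 2) - 1*(-422)) + 43147/V = √(-104 + (-84 - 1*(-13)))/(-5 - 1*(-422)) + 43147/4034 = √(-104 + (-84 + 13))/(-5 + 422) + 43147*(1/4034) = √(-104 - 71)/417 + 43147/4034 = √(-175)*(1/417) + 43147/4034 = (5*I*√7)*(1/417) + 43147/4034 = 5*I*√7/417 + 43147/4034 = 43147/4034 + 5*I*√7/417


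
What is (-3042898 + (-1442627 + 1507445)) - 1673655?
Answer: -4651735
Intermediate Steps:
(-3042898 + (-1442627 + 1507445)) - 1673655 = (-3042898 + 64818) - 1673655 = -2978080 - 1673655 = -4651735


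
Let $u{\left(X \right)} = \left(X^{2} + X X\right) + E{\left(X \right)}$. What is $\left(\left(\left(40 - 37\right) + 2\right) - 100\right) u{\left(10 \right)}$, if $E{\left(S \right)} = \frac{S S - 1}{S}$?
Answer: $- \frac{39881}{2} \approx -19941.0$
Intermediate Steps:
$E{\left(S \right)} = \frac{-1 + S^{2}}{S}$ ($E{\left(S \right)} = \frac{S^{2} - 1}{S} = \frac{-1 + S^{2}}{S}$)
$u{\left(X \right)} = X - \frac{1}{X} + 2 X^{2}$ ($u{\left(X \right)} = \left(X^{2} + X X\right) + \left(X - \frac{1}{X}\right) = \left(X^{2} + X^{2}\right) + \left(X - \frac{1}{X}\right) = 2 X^{2} + \left(X - \frac{1}{X}\right) = X - \frac{1}{X} + 2 X^{2}$)
$\left(\left(\left(40 - 37\right) + 2\right) - 100\right) u{\left(10 \right)} = \left(\left(\left(40 - 37\right) + 2\right) - 100\right) \left(10 - \frac{1}{10} + 2 \cdot 10^{2}\right) = \left(\left(3 + 2\right) - 100\right) \left(10 - \frac{1}{10} + 2 \cdot 100\right) = \left(5 - 100\right) \left(10 - \frac{1}{10} + 200\right) = \left(-95\right) \frac{2099}{10} = - \frac{39881}{2}$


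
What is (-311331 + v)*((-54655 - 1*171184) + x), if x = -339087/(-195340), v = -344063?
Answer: 14456369924238581/97670 ≈ 1.4801e+11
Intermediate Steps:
x = 339087/195340 (x = -339087*(-1/195340) = 339087/195340 ≈ 1.7359)
(-311331 + v)*((-54655 - 1*171184) + x) = (-311331 - 344063)*((-54655 - 1*171184) + 339087/195340) = -655394*((-54655 - 171184) + 339087/195340) = -655394*(-225839 + 339087/195340) = -655394*(-44115051173/195340) = 14456369924238581/97670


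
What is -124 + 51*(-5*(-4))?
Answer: 896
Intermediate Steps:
-124 + 51*(-5*(-4)) = -124 + 51*20 = -124 + 1020 = 896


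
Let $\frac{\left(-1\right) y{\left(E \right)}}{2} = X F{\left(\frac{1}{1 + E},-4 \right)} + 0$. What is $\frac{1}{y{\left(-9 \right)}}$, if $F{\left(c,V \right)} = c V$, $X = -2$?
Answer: $\frac{1}{2} \approx 0.5$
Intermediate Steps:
$F{\left(c,V \right)} = V c$
$y{\left(E \right)} = - \frac{16}{1 + E}$ ($y{\left(E \right)} = - 2 \left(- 2 \left(- \frac{4}{1 + E}\right) + 0\right) = - 2 \left(\frac{8}{1 + E} + 0\right) = - 2 \frac{8}{1 + E} = - \frac{16}{1 + E}$)
$\frac{1}{y{\left(-9 \right)}} = \frac{1}{\left(-16\right) \frac{1}{1 - 9}} = \frac{1}{\left(-16\right) \frac{1}{-8}} = \frac{1}{\left(-16\right) \left(- \frac{1}{8}\right)} = \frac{1}{2}$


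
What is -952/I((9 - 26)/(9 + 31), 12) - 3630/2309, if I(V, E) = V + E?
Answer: -89607410/1069067 ≈ -83.818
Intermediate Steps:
I(V, E) = E + V
-952/I((9 - 26)/(9 + 31), 12) - 3630/2309 = -952/(12 + (9 - 26)/(9 + 31)) - 3630/2309 = -952/(12 - 17/40) - 3630*1/2309 = -952/(12 - 17*1/40) - 3630/2309 = -952/(12 - 17/40) - 3630/2309 = -952/463/40 - 3630/2309 = -952*40/463 - 3630/2309 = -38080/463 - 3630/2309 = -89607410/1069067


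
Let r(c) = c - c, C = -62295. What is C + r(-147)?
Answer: -62295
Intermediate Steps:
r(c) = 0
C + r(-147) = -62295 + 0 = -62295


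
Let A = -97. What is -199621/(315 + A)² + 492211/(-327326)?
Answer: -44366489505/7777920412 ≈ -5.7042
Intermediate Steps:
-199621/(315 + A)² + 492211/(-327326) = -199621/(315 - 97)² + 492211/(-327326) = -199621/(218²) + 492211*(-1/327326) = -199621/47524 - 492211/327326 = -44366489505/7777920412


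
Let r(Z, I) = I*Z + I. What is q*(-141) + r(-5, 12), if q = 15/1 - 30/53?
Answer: -110409/53 ≈ -2083.2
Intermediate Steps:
q = 765/53 (q = 15*1 - 30*1/53 = 15 - 30/53 = 765/53 ≈ 14.434)
r(Z, I) = I + I*Z
q*(-141) + r(-5, 12) = (765/53)*(-141) + 12*(1 - 5) = -107865/53 + 12*(-4) = -107865/53 - 48 = -110409/53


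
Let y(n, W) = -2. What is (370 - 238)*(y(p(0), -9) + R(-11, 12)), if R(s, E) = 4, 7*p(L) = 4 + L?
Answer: 264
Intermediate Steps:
p(L) = 4/7 + L/7 (p(L) = (4 + L)/7 = 4/7 + L/7)
(370 - 238)*(y(p(0), -9) + R(-11, 12)) = (370 - 238)*(-2 + 4) = 132*2 = 264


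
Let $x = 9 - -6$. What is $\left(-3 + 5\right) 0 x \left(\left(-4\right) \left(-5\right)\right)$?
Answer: $0$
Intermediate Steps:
$x = 15$ ($x = 9 + 6 = 15$)
$\left(-3 + 5\right) 0 x \left(\left(-4\right) \left(-5\right)\right) = \left(-3 + 5\right) 0 \cdot 15 \left(\left(-4\right) \left(-5\right)\right) = 2 \cdot 0 \cdot 15 \cdot 20 = 0 \cdot 15 \cdot 20 = 0 \cdot 20 = 0$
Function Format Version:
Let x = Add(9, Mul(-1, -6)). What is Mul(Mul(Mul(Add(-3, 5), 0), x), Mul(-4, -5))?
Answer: 0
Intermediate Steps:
x = 15 (x = Add(9, 6) = 15)
Mul(Mul(Mul(Add(-3, 5), 0), x), Mul(-4, -5)) = Mul(Mul(Mul(Add(-3, 5), 0), 15), Mul(-4, -5)) = Mul(Mul(Mul(2, 0), 15), 20) = Mul(Mul(0, 15), 20) = Mul(0, 20) = 0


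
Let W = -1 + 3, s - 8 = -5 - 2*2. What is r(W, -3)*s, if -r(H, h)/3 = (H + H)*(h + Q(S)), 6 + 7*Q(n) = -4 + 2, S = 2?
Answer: -348/7 ≈ -49.714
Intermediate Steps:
Q(n) = -8/7 (Q(n) = -6/7 + (-4 + 2)/7 = -6/7 + (⅐)*(-2) = -6/7 - 2/7 = -8/7)
s = -1 (s = 8 + (-5 - 2*2) = 8 + (-5 - 4) = 8 - 9 = -1)
W = 2
r(H, h) = -6*H*(-8/7 + h) (r(H, h) = -3*(H + H)*(h - 8/7) = -3*2*H*(-8/7 + h) = -6*H*(-8/7 + h))
r(W, -3)*s = ((6/7)*2*(8 - 7*(-3)))*(-1) = ((6/7)*2*(8 + 21))*(-1) = ((6/7)*2*29)*(-1) = (348/7)*(-1) = -348/7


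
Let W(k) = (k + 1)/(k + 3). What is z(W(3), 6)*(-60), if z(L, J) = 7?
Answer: -420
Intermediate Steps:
W(k) = (1 + k)/(3 + k)
z(W(3), 6)*(-60) = 7*(-60) = -420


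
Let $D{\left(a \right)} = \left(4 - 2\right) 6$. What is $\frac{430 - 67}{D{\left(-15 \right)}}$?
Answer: $\frac{121}{4} \approx 30.25$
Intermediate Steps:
$D{\left(a \right)} = 12$ ($D{\left(a \right)} = 2 \cdot 6 = 12$)
$\frac{430 - 67}{D{\left(-15 \right)}} = \frac{430 - 67}{12} = 363 \cdot \frac{1}{12} = \frac{121}{4}$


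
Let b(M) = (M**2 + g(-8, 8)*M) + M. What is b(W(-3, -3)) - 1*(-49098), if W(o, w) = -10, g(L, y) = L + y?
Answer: 49188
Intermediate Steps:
b(M) = M + M**2 (b(M) = (M**2 + (-8 + 8)*M) + M = (M**2 + 0*M) + M = (M**2 + 0) + M = M**2 + M = M + M**2)
b(W(-3, -3)) - 1*(-49098) = -10*(1 - 10) - 1*(-49098) = -10*(-9) + 49098 = 90 + 49098 = 49188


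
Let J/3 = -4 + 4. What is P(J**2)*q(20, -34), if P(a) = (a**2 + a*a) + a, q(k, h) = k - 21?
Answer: 0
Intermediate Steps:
q(k, h) = -21 + k
J = 0 (J = 3*(-4 + 4) = 3*0 = 0)
P(a) = a + 2*a**2 (P(a) = (a**2 + a**2) + a = 2*a**2 + a = a + 2*a**2)
P(J**2)*q(20, -34) = (0**2*(1 + 2*0**2))*(-21 + 20) = (0*(1 + 2*0))*(-1) = (0*(1 + 0))*(-1) = (0*1)*(-1) = 0*(-1) = 0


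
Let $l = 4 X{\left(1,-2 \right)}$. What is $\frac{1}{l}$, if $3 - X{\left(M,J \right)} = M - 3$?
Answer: $\frac{1}{20} \approx 0.05$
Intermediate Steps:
$X{\left(M,J \right)} = 6 - M$ ($X{\left(M,J \right)} = 3 - \left(M - 3\right) = 3 - \left(-3 + M\right) = 6 - M$)
$l = 20$ ($l = 4 \left(6 - 1\right) = 4 \cdot 5 = 20$)
$\frac{1}{l} = \frac{1}{20}$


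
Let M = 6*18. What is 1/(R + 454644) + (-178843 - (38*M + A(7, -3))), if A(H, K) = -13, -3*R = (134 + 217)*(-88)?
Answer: -85053333959/464940 ≈ -1.8293e+5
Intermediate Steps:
R = 10296 (R = -(134 + 217)*(-88)/3 = -117*(-88) = -⅓*(-30888) = 10296)
M = 108
1/(R + 454644) + (-178843 - (38*M + A(7, -3))) = 1/(10296 + 454644) + (-178843 - (38*108 - 13)) = 1/464940 + (-178843 - (4104 - 13)) = 1/464940 + (-178843 - 1*4091) = 1/464940 + (-178843 - 4091) = 1/464940 - 182934 = -85053333959/464940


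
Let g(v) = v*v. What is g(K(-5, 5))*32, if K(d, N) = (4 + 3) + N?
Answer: 4608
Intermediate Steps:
K(d, N) = 7 + N
g(v) = v²
g(K(-5, 5))*32 = (7 + 5)²*32 = 12²*32 = 144*32 = 4608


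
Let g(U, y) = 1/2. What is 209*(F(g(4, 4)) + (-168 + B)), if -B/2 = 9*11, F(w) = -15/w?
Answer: -82764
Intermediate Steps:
g(U, y) = 1/2
B = -198 (B = -18*11 = -2*99 = -198)
209*(F(g(4, 4)) + (-168 + B)) = 209*(-15/1/2 + (-168 - 198)) = 209*(-15*2 - 366) = 209*(-30 - 366) = 209*(-396) = -82764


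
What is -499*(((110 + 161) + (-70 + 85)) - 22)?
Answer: -131736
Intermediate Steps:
-499*(((110 + 161) + (-70 + 85)) - 22) = -499*((271 + 15) - 22) = -499*(286 - 22) = -499*264 = -131736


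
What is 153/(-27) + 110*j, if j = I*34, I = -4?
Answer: -44897/3 ≈ -14966.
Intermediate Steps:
j = -136 (j = -4*34 = -136)
153/(-27) + 110*j = 153/(-27) + 110*(-136) = 153*(-1/27) - 14960 = -17/3 - 14960 = -44897/3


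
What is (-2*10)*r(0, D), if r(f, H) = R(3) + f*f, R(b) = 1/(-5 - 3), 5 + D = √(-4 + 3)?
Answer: 5/2 ≈ 2.5000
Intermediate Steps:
D = -5 + I (D = -5 + √(-4 + 3) = -5 + √(-1) = -5 + I ≈ -5.0 + 1.0*I)
R(b) = -⅛ (R(b) = 1/(-8) = -⅛)
r(f, H) = -⅛ + f² (r(f, H) = -⅛ + f*f = -⅛ + f²)
(-2*10)*r(0, D) = (-2*10)*(-⅛ + 0²) = -20*(-⅛ + 0) = -20*(-⅛) = 5/2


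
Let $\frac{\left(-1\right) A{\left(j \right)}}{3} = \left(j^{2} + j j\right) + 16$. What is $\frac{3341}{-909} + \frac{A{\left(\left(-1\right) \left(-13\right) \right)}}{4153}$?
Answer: $- \frac{14840531}{3775077} \approx -3.9312$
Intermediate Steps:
$A{\left(j \right)} = -48 - 6 j^{2}$ ($A{\left(j \right)} = - 3 \left(\left(j^{2} + j j\right) + 16\right) = - 3 \left(\left(j^{2} + j^{2}\right) + 16\right) = - 3 \left(2 j^{2} + 16\right) = - 3 \left(16 + 2 j^{2}\right) = -48 - 6 j^{2}$)
$\frac{3341}{-909} + \frac{A{\left(\left(-1\right) \left(-13\right) \right)}}{4153} = \frac{3341}{-909} + \frac{-48 - 6 \left(\left(-1\right) \left(-13\right)\right)^{2}}{4153} = 3341 \left(- \frac{1}{909}\right) + \left(-48 - 6 \cdot 13^{2}\right) \frac{1}{4153} = - \frac{3341}{909} + \left(-48 - 1014\right) \frac{1}{4153} = - \frac{3341}{909} - \frac{1062}{4153} = - \frac{14840531}{3775077}$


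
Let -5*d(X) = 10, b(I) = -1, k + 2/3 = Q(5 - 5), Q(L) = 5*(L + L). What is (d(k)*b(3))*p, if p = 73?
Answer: 146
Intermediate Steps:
Q(L) = 10*L (Q(L) = 5*(2*L) = 10*L)
k = -2/3 (k = -2/3 + 10*(5 - 5) = -2/3 + 10*0 = -2/3 + 0 = -2/3 ≈ -0.66667)
d(X) = -2 (d(X) = -1/5*10 = -2)
(d(k)*b(3))*p = -2*(-1)*73 = 2*73 = 146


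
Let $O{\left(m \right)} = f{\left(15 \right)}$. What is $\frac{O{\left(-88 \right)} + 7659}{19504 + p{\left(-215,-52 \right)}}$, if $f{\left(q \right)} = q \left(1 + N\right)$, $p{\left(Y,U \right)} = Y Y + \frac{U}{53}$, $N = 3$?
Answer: $\frac{136369}{1161195} \approx 0.11744$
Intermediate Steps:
$p{\left(Y,U \right)} = Y^{2} + \frac{U}{53}$
$f{\left(q \right)} = 4 q$ ($f{\left(q \right)} = q \left(1 + 3\right) = q 4 = 4 q$)
$O{\left(m \right)} = 60$ ($O{\left(m \right)} = 4 \cdot 15 = 60$)
$\frac{O{\left(-88 \right)} + 7659}{19504 + p{\left(-215,-52 \right)}} = \frac{60 + 7659}{19504 + \left(\left(-215\right)^{2} + \frac{1}{53} \left(-52\right)\right)} = \frac{7719}{19504 + \left(46225 - \frac{52}{53}\right)} = \frac{7719}{19504 + \frac{2449873}{53}} = \frac{7719}{\frac{3483585}{53}} = 7719 \cdot \frac{53}{3483585} = \frac{136369}{1161195}$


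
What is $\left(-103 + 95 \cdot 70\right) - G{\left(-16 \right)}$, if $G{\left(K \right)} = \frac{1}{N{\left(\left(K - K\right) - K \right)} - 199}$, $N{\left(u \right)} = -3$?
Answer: $\frac{1322495}{202} \approx 6547.0$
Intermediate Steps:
$G{\left(K \right)} = - \frac{1}{202}$ ($G{\left(K \right)} = \frac{1}{-3 - 199} = \frac{1}{-202} = - \frac{1}{202}$)
$\left(-103 + 95 \cdot 70\right) - G{\left(-16 \right)} = \left(-103 + 95 \cdot 70\right) - - \frac{1}{202} = \left(-103 + 6650\right) + \frac{1}{202} = 6547 + \frac{1}{202} = \frac{1322495}{202}$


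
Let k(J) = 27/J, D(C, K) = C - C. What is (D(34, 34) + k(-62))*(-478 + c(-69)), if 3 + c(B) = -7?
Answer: 6588/31 ≈ 212.52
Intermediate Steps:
D(C, K) = 0
c(B) = -10 (c(B) = -3 - 7 = -10)
(D(34, 34) + k(-62))*(-478 + c(-69)) = (0 + 27/(-62))*(-478 - 10) = (0 + 27*(-1/62))*(-488) = (0 - 27/62)*(-488) = -27/62*(-488) = 6588/31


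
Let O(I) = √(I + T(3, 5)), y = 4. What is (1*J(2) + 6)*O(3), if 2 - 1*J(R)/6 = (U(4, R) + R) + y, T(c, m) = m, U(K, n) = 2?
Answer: -60*√2 ≈ -84.853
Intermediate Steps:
J(R) = -24 - 6*R (J(R) = 12 - 6*((2 + R) + 4) = 12 - 6*(6 + R) = 12 + (-36 - 6*R) = -24 - 6*R)
O(I) = √(5 + I) (O(I) = √(I + 5) = √(5 + I))
(1*J(2) + 6)*O(3) = (1*(-24 - 6*2) + 6)*√(5 + 3) = (1*(-24 - 12) + 6)*√8 = (1*(-36) + 6)*(2*√2) = (-36 + 6)*(2*√2) = -60*√2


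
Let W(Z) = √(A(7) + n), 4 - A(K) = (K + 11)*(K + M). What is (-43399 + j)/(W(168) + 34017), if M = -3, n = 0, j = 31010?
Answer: -24790389/68068021 + 24778*I*√17/1157156357 ≈ -0.3642 + 8.8287e-5*I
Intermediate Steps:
A(K) = 4 - (-3 + K)*(11 + K) (A(K) = 4 - (K + 11)*(K - 3) = 4 - (11 + K)*(-3 + K) = 4 - (-3 + K)*(11 + K))
W(Z) = 2*I*√17 (W(Z) = √((37 - 1*7² - 8*7) + 0) = √((37 - 1*49 - 56) + 0) = √((37 - 49 - 56) + 0) = √(-68 + 0) = √(-68) = 2*I*√17)
(-43399 + j)/(W(168) + 34017) = (-43399 + 31010)/(2*I*√17 + 34017) = -12389/(34017 + 2*I*√17)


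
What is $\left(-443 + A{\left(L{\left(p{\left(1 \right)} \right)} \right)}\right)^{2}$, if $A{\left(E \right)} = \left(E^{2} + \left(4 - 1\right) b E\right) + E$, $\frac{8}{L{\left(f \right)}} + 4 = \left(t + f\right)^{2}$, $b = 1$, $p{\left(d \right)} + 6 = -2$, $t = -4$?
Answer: $\frac{294187996881}{1500625} \approx 1.9604 \cdot 10^{5}$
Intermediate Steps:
$p{\left(d \right)} = -8$ ($p{\left(d \right)} = -6 - 2 = -8$)
$L{\left(f \right)} = \frac{8}{-4 + \left(-4 + f\right)^{2}}$
$A{\left(E \right)} = E^{2} + 4 E$ ($A{\left(E \right)} = \left(E^{2} + \left(4 - 1\right) 1 E\right) + E = \left(E^{2} + 3 \cdot 1 E\right) + E = \left(E^{2} + 3 E\right) + E = E^{2} + 4 E$)
$\left(-443 + A{\left(L{\left(p{\left(1 \right)} \right)} \right)}\right)^{2} = \left(-443 + \frac{8}{-4 + \left(-4 - 8\right)^{2}} \left(4 + \frac{8}{-4 + \left(-4 - 8\right)^{2}}\right)\right)^{2} = \left(-443 + \frac{8}{-4 + \left(-12\right)^{2}} \left(4 + \frac{8}{-4 + \left(-12\right)^{2}}\right)\right)^{2} = \left(-443 + \frac{8}{-4 + 144} \left(4 + \frac{8}{-4 + 144}\right)\right)^{2} = \left(-443 + \frac{8}{140} \left(4 + \frac{8}{140}\right)\right)^{2} = \left(-443 + 8 \cdot \frac{1}{140} \left(4 + 8 \cdot \frac{1}{140}\right)\right)^{2} = \left(-443 + \frac{2 \left(4 + \frac{2}{35}\right)}{35}\right)^{2} = \left(-443 + \frac{2}{35} \cdot \frac{142}{35}\right)^{2} = \left(-443 + \frac{284}{1225}\right)^{2} = \left(- \frac{542391}{1225}\right)^{2} = \frac{294187996881}{1500625}$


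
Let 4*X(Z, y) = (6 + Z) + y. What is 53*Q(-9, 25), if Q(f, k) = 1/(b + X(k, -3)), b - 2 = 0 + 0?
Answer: 53/9 ≈ 5.8889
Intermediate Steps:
X(Z, y) = 3/2 + Z/4 + y/4 (X(Z, y) = ((6 + Z) + y)/4 = (6 + Z + y)/4 = 3/2 + Z/4 + y/4)
b = 2 (b = 2 + (0 + 0) = 2 + 0 = 2)
Q(f, k) = 1/(11/4 + k/4) (Q(f, k) = 1/(2 + (3/2 + k/4 + (1/4)*(-3))) = 1/(2 + (3/2 + k/4 - 3/4)) = 1/(2 + (3/4 + k/4)) = 1/(11/4 + k/4))
53*Q(-9, 25) = 53*(4/(11 + 25)) = 53*(4/36) = 53*(4*(1/36)) = 53*(1/9) = 53/9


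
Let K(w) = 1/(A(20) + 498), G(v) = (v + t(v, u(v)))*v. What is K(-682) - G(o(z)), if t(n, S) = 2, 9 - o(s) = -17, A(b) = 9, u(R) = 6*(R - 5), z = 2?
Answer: -369095/507 ≈ -728.00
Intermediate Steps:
u(R) = -30 + 6*R (u(R) = 6*(-5 + R) = -30 + 6*R)
o(s) = 26 (o(s) = 9 - 1*(-17) = 9 + 17 = 26)
G(v) = v*(2 + v) (G(v) = (v + 2)*v = (2 + v)*v = v*(2 + v))
K(w) = 1/507 (K(w) = 1/(9 + 498) = 1/507)
K(-682) - G(o(z)) = 1/507 - 26*(2 + 26) = 1/507 - 26*28 = 1/507 - 1*728 = 1/507 - 728 = -369095/507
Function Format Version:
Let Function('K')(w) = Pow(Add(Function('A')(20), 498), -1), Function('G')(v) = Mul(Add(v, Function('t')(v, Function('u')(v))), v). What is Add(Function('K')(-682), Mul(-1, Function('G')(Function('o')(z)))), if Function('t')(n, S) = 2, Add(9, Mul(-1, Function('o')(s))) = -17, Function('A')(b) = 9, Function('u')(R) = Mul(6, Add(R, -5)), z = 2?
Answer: Rational(-369095, 507) ≈ -728.00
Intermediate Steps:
Function('u')(R) = Add(-30, Mul(6, R)) (Function('u')(R) = Mul(6, Add(-5, R)) = Add(-30, Mul(6, R)))
Function('o')(s) = 26 (Function('o')(s) = Add(9, Mul(-1, -17)) = Add(9, 17) = 26)
Function('G')(v) = Mul(v, Add(2, v)) (Function('G')(v) = Mul(Add(v, 2), v) = Mul(Add(2, v), v) = Mul(v, Add(2, v)))
Function('K')(w) = Rational(1, 507) (Function('K')(w) = Pow(Add(9, 498), -1) = Pow(507, -1) = Rational(1, 507))
Add(Function('K')(-682), Mul(-1, Function('G')(Function('o')(z)))) = Add(Rational(1, 507), Mul(-1, Mul(26, Add(2, 26)))) = Add(Rational(1, 507), Mul(-1, Mul(26, 28))) = Add(Rational(1, 507), Mul(-1, 728)) = Add(Rational(1, 507), -728) = Rational(-369095, 507)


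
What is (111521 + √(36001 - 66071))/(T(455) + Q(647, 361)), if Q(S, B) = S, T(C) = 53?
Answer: 111521/700 + I*√30070/700 ≈ 159.32 + 0.24772*I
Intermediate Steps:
(111521 + √(36001 - 66071))/(T(455) + Q(647, 361)) = (111521 + √(36001 - 66071))/(53 + 647) = (111521 + √(-30070))/700 = (111521 + I*√30070)*(1/700) = 111521/700 + I*√30070/700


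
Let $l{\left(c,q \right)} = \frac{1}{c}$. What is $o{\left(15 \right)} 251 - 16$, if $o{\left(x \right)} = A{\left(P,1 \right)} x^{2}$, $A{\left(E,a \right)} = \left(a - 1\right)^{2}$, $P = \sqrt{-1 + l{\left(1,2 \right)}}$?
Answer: $-16$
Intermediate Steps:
$P = 0$ ($P = \sqrt{-1 + 1^{-1}} = \sqrt{-1 + 1} = \sqrt{0} = 0$)
$A{\left(E,a \right)} = \left(-1 + a\right)^{2}$
$o{\left(x \right)} = 0$ ($o{\left(x \right)} = \left(-1 + 1\right)^{2} x^{2} = 0^{2} x^{2} = 0 x^{2} = 0$)
$o{\left(15 \right)} 251 - 16 = 0 \cdot 251 - 16 = 0 - 16 = -16$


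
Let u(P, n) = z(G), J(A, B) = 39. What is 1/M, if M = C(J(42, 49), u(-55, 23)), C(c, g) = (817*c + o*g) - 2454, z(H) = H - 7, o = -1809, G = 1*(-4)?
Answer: 1/49308 ≈ 2.0281e-5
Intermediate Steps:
G = -4
z(H) = -7 + H
u(P, n) = -11 (u(P, n) = -7 - 4 = -11)
C(c, g) = -2454 - 1809*g + 817*c (C(c, g) = (817*c - 1809*g) - 2454 = (-1809*g + 817*c) - 2454 = -2454 - 1809*g + 817*c)
M = 49308 (M = -2454 - 1809*(-11) + 817*39 = -2454 + 19899 + 31863 = 49308)
1/M = 1/49308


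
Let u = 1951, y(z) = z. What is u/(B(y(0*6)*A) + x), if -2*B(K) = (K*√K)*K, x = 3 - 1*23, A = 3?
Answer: -1951/20 ≈ -97.550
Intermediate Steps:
x = -20 (x = 3 - 23 = -20)
B(K) = -K^(5/2)/2 (B(K) = -K*√K*K/2 = -K^(3/2)*K/2 = -K^(5/2)/2)
u/(B(y(0*6)*A) + x) = 1951/(-0*√3/2 - 20) = 1951/(-(0*3)^(5/2)/2 - 20) = 1951/(-0^(5/2)/2 - 20) = 1951/(-½*0 - 20) = 1951/(0 - 20) = 1951/(-20) = -1/20*1951 = -1951/20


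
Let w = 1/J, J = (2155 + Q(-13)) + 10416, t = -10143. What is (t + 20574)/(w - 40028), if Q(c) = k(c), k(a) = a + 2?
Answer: -43671120/167583893 ≈ -0.26059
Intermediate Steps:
k(a) = 2 + a
Q(c) = 2 + c
J = 12560 (J = (2155 + (2 - 13)) + 10416 = (2155 - 11) + 10416 = 2144 + 10416 = 12560)
w = 1/12560 ≈ 7.9618e-5
(t + 20574)/(w - 40028) = (-10143 + 20574)/(1/12560 - 40028) = 10431/(-502751679/12560) = 10431*(-12560/502751679) = -43671120/167583893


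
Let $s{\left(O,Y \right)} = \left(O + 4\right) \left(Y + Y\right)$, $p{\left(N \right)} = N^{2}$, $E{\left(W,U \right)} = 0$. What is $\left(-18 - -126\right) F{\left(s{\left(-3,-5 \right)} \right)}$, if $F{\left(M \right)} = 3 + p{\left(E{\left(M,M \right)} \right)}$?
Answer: $324$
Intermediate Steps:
$s{\left(O,Y \right)} = 2 Y \left(4 + O\right)$ ($s{\left(O,Y \right)} = \left(4 + O\right) 2 Y = 2 Y \left(4 + O\right)$)
$F{\left(M \right)} = 3$ ($F{\left(M \right)} = 3 + 0^{2} = 3 + 0 = 3$)
$\left(-18 - -126\right) F{\left(s{\left(-3,-5 \right)} \right)} = \left(-18 - -126\right) 3 = \left(-18 + 126\right) 3 = 108 \cdot 3 = 324$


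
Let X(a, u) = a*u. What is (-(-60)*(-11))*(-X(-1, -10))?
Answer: 6600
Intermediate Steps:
(-(-60)*(-11))*(-X(-1, -10)) = (-(-60)*(-11))*(-(-1)*(-10)) = (-30*22)*(-1*10) = -660*(-10) = 6600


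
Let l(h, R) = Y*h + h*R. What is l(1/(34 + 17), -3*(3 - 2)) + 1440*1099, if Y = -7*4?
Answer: 80710529/51 ≈ 1.5826e+6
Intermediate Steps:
Y = -28
l(h, R) = -28*h + R*h (l(h, R) = -28*h + h*R = -28*h + R*h)
l(1/(34 + 17), -3*(3 - 2)) + 1440*1099 = (-28 - 3*(3 - 2))/(34 + 17) + 1440*1099 = (-28 - 3*1)/51 + 1582560 = (-28 - 3)/51 + 1582560 = (1/51)*(-31) + 1582560 = -31/51 + 1582560 = 80710529/51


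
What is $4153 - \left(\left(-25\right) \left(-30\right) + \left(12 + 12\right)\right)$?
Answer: $3379$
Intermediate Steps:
$4153 - \left(\left(-25\right) \left(-30\right) + \left(12 + 12\right)\right) = 4153 - \left(750 + 24\right) = 4153 - 774 = 3379$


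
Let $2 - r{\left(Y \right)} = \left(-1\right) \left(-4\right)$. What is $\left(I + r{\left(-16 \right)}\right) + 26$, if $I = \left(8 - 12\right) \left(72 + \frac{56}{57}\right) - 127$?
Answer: $- \frac{22511}{57} \approx -394.93$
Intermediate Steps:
$r{\left(Y \right)} = -2$ ($r{\left(Y \right)} = 2 - \left(-1\right) \left(-4\right) = 2 - 4 = -2$)
$I = - \frac{23879}{57}$ ($I = - 4 \left(72 + 56 \cdot \frac{1}{57}\right) - 127 = - 4 \left(72 + \frac{56}{57}\right) - 127 = \left(-4\right) \frac{4160}{57} - 127 = - \frac{16640}{57} - 127 = - \frac{23879}{57} \approx -418.93$)
$\left(I + r{\left(-16 \right)}\right) + 26 = \left(- \frac{23879}{57} - 2\right) + 26 = - \frac{23993}{57} + 26 = - \frac{22511}{57}$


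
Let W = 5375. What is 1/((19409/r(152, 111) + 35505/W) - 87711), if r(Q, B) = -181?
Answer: -194575/17085947219 ≈ -1.1388e-5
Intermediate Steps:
1/((19409/r(152, 111) + 35505/W) - 87711) = 1/((19409/(-181) + 35505/5375) - 87711) = 1/((19409*(-1/181) + 35505*(1/5375)) - 87711) = 1/((-19409/181 + 7101/1075) - 87711) = 1/(-19579394/194575 - 87711) = 1/(-17085947219/194575) = -194575/17085947219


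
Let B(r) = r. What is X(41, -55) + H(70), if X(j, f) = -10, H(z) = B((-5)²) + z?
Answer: 85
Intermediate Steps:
H(z) = 25 + z (H(z) = (-5)² + z = 25 + z)
X(41, -55) + H(70) = -10 + (25 + 70) = -10 + 95 = 85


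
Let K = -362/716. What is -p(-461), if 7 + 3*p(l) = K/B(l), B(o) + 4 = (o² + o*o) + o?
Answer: 354663381/151998566 ≈ 2.3333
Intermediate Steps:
K = -181/358 (K = -362*1/716 = -181/358 ≈ -0.50559)
B(o) = -4 + o + 2*o² (B(o) = -4 + ((o² + o*o) + o) = -4 + ((o² + o²) + o) = -4 + (2*o² + o) = -4 + (o + 2*o²) = -4 + o + 2*o²)
p(l) = -7/3 - 181/(1074*(-4 + l + 2*l²)) (p(l) = -7/3 + (-181/(358*(-4 + l + 2*l²)))/3 = -7/3 - 181/(1074*(-4 + l + 2*l²)))
-p(-461) = -(9843 - 5012*(-461)² - 2506*(-461))/(1074*(-4 - 461 + 2*(-461)²)) = -(9843 - 5012*212521 + 1155266)/(1074*(-4 - 461 + 2*212521)) = -(9843 - 1065155252 + 1155266)/(1074*(-4 - 461 + 425042)) = -(-1063990143)/(1074*424577) = -1*(-354663381/151998566) = 354663381/151998566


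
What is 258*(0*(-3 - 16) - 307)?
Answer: -79206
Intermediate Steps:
258*(0*(-3 - 16) - 307) = 258*(0*(-19) - 307) = 258*(0 - 307) = 258*(-307) = -79206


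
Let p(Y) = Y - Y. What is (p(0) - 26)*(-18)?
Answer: 468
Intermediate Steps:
p(Y) = 0
(p(0) - 26)*(-18) = (0 - 26)*(-18) = -26*(-18) = 468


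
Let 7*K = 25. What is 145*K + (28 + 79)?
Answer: 4374/7 ≈ 624.86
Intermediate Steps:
K = 25/7 (K = (⅐)*25 = 25/7 ≈ 3.5714)
145*K + (28 + 79) = 145*(25/7) + (28 + 79) = 3625/7 + 107 = 4374/7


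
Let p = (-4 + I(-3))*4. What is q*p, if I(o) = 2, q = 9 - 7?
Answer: -16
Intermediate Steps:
q = 2
p = -8 (p = (-4 + 2)*4 = -2*4 = -8)
q*p = 2*(-8) = -16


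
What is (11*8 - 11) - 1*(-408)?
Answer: 485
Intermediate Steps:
(11*8 - 11) - 1*(-408) = (88 - 11) + 408 = 77 + 408 = 485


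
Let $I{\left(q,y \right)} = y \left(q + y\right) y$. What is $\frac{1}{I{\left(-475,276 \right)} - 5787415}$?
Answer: $- \frac{1}{20946439} \approx -4.7741 \cdot 10^{-8}$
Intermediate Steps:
$I{\left(q,y \right)} = y^{2} \left(q + y\right)$
$\frac{1}{I{\left(-475,276 \right)} - 5787415} = \frac{1}{276^{2} \left(-475 + 276\right) - 5787415} = \frac{1}{76176 \left(-199\right) - 5787415} = \frac{1}{-15159024 - 5787415} = \frac{1}{-20946439} = - \frac{1}{20946439}$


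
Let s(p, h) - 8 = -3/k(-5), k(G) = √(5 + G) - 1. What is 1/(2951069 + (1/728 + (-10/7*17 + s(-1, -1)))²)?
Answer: 529984/1564112881137 ≈ 3.3884e-7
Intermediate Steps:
k(G) = -1 + √(5 + G)
s(p, h) = 11 (s(p, h) = 8 - 3/(-1 + √(5 - 5)) = 8 - 3/(-1 + √0) = 8 - 3/(-1 + 0) = 8 - 3/(-1) = 8 - 3*(-1) = 8 + 3 = 11)
1/(2951069 + (1/728 + (-10/7*17 + s(-1, -1)))²) = 1/(2951069 + (1/728 + (-10/7*17 + 11))²) = 1/(2951069 + (1/728 + (-170/7 + 11))²) = 1/(2951069 + (1/728 - 93/7)²) = 1/(2951069 + (-9671/728)²) = 1/(2951069 + 93528241/529984) = 1/(1564112881137/529984) = 529984/1564112881137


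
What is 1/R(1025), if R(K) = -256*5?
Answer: -1/1280 ≈ -0.00078125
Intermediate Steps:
R(K) = -1280
1/R(1025) = 1/(-1280) = -1/1280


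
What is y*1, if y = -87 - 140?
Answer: -227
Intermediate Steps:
y = -227
y*1 = -227*1 = -227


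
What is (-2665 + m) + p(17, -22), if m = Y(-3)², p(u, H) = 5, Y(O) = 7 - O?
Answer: -2560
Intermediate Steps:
m = 100 (m = (7 - 1*(-3))² = (7 + 3)² = 10² = 100)
(-2665 + m) + p(17, -22) = (-2665 + 100) + 5 = -2565 + 5 = -2560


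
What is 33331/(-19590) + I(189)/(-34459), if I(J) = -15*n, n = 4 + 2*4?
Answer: -1145026729/675051810 ≈ -1.6962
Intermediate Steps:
n = 12 (n = 4 + 8 = 12)
I(J) = -180 (I(J) = -15*12 = -180)
33331/(-19590) + I(189)/(-34459) = 33331/(-19590) - 180/(-34459) = 33331*(-1/19590) - 180*(-1/34459) = -33331/19590 + 180/34459 = -1145026729/675051810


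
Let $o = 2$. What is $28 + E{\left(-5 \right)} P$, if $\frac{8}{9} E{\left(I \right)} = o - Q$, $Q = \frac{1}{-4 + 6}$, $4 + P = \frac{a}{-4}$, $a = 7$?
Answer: $\frac{1171}{64} \approx 18.297$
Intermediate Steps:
$P = - \frac{23}{4}$ ($P = -4 + \frac{7}{-4} = -4 + 7 \left(- \frac{1}{4}\right) = -4 - \frac{7}{4} = - \frac{23}{4} \approx -5.75$)
$Q = \frac{1}{2} \approx 0.5$
$E{\left(I \right)} = \frac{27}{16}$ ($E{\left(I \right)} = \frac{9 \left(2 - \frac{1}{2}\right)}{8} = \frac{9}{8} \cdot \frac{3}{2} = \frac{27}{16}$)
$28 + E{\left(-5 \right)} P = 28 + \frac{27}{16} \left(- \frac{23}{4}\right) = 28 - \frac{621}{64} = \frac{1171}{64}$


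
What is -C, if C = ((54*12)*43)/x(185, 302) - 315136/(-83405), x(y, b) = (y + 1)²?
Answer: -367401166/80152205 ≈ -4.5838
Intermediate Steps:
x(y, b) = (1 + y)²
C = 367401166/80152205 (C = ((54*12)*43)/((1 + 185)²) - 315136/(-83405) = (648*43)/(186²) - 315136*(-1/83405) = 27864/34596 + 315136/83405 = 27864*(1/34596) + 315136/83405 = 774/961 + 315136/83405 = 367401166/80152205 ≈ 4.5838)
-C = -1*367401166/80152205 = -367401166/80152205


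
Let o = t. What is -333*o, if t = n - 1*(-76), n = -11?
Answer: -21645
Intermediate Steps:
t = 65 (t = -11 - 1*(-76) = -11 + 76 = 65)
o = 65
-333*o = -333*65 = -21645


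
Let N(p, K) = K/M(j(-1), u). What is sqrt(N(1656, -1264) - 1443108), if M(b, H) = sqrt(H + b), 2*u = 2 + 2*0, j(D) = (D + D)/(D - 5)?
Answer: 2*sqrt(-360777 - 158*sqrt(3)) ≈ 1201.8*I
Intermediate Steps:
j(D) = 2*D/(-5 + D) (j(D) = (2*D)/(-5 + D) = 2*D/(-5 + D))
u = 1 (u = (2 + 2*0)/2 = (2 + 0)/2 = (1/2)*2 = 1)
N(p, K) = K*sqrt(3)/2 (N(p, K) = K/(sqrt(1 + 2*(-1)/(-5 - 1))) = K/(sqrt(1 + 2*(-1)/(-6))) = K/(sqrt(1 + 2*(-1)*(-1/6))) = K/(sqrt(1 + 1/3)) = K/(sqrt(4/3)) = K/((2*sqrt(3)/3)) = K*(sqrt(3)/2) = K*sqrt(3)/2)
sqrt(N(1656, -1264) - 1443108) = sqrt((1/2)*(-1264)*sqrt(3) - 1443108) = sqrt(-632*sqrt(3) - 1443108) = sqrt(-1443108 - 632*sqrt(3))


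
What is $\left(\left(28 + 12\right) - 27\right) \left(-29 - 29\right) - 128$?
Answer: $-882$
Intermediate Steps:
$\left(\left(28 + 12\right) - 27\right) \left(-29 - 29\right) - 128 = \left(40 - 27\right) \left(-58\right) - 128 = 13 \left(-58\right) - 128 = -754 - 128 = -882$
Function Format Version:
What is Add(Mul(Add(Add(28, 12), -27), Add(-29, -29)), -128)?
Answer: -882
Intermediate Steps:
Add(Mul(Add(Add(28, 12), -27), Add(-29, -29)), -128) = Add(Mul(Add(40, -27), -58), -128) = Add(Mul(13, -58), -128) = Add(-754, -128) = -882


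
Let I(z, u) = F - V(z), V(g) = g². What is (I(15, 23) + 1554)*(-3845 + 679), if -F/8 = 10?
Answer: -3954334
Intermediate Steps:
F = -80 (F = -8*10 = -80)
I(z, u) = -80 - z²
(I(15, 23) + 1554)*(-3845 + 679) = ((-80 - 1*15²) + 1554)*(-3845 + 679) = ((-80 - 1*225) + 1554)*(-3166) = ((-80 - 225) + 1554)*(-3166) = (-305 + 1554)*(-3166) = 1249*(-3166) = -3954334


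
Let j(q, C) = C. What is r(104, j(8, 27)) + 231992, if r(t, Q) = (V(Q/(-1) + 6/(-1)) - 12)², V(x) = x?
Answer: 234017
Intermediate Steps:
r(t, Q) = (-18 - Q)² (r(t, Q) = ((Q/(-1) + 6/(-1)) - 12)² = ((Q*(-1) + 6*(-1)) - 12)² = ((-Q - 6) - 12)² = ((-6 - Q) - 12)² = (-18 - Q)²)
r(104, j(8, 27)) + 231992 = (18 + 27)² + 231992 = 45² + 231992 = 2025 + 231992 = 234017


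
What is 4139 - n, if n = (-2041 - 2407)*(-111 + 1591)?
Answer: 6587179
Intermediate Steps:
n = -6583040 (n = -4448*1480 = -6583040)
4139 - n = 4139 - 1*(-6583040) = 4139 + 6583040 = 6587179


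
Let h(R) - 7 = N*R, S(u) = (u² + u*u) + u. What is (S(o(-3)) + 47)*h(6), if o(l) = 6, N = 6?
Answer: 5375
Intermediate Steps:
S(u) = u + 2*u² (S(u) = (u² + u²) + u = 2*u² + u = u + 2*u²)
h(R) = 7 + 6*R
(S(o(-3)) + 47)*h(6) = (6*(1 + 2*6) + 47)*(7 + 6*6) = (6*(1 + 12) + 47)*(7 + 36) = (6*13 + 47)*43 = (78 + 47)*43 = 125*43 = 5375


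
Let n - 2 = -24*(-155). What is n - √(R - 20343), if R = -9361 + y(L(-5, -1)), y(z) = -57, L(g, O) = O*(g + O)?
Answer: 3722 - I*√29761 ≈ 3722.0 - 172.51*I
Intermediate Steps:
L(g, O) = O*(O + g)
R = -9418 (R = -9361 - 57 = -9418)
n = 3722 (n = 2 - 24*(-155) = 2 + 3720 = 3722)
n - √(R - 20343) = 3722 - √(-9418 - 20343) = 3722 - √(-29761) = 3722 - I*√29761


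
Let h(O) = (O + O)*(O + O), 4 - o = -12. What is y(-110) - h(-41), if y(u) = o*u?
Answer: -8484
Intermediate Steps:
o = 16 (o = 4 - 1*(-12) = 4 + 12 = 16)
h(O) = 4*O² (h(O) = (2*O)*(2*O) = 4*O²)
y(u) = 16*u
y(-110) - h(-41) = 16*(-110) - 4*(-41)² = -1760 - 4*1681 = -1760 - 1*6724 = -1760 - 6724 = -8484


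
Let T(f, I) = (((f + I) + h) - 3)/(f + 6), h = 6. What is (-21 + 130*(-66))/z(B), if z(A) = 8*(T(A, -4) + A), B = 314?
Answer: -344040/100793 ≈ -3.4133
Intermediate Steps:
T(f, I) = (3 + I + f)/(6 + f) (T(f, I) = (((f + I) + 6) - 3)/(f + 6) = (((I + f) + 6) - 3)/(6 + f) = ((6 + I + f) - 3)/(6 + f) = (3 + I + f)/(6 + f))
z(A) = 8*A + 8*(-1 + A)/(6 + A) (z(A) = 8*((3 - 4 + A)/(6 + A) + A) = 8*((-1 + A)/(6 + A) + A) = 8*(A + (-1 + A)/(6 + A)) = 8*A + 8*(-1 + A)/(6 + A))
(-21 + 130*(-66))/z(B) = (-21 + 130*(-66))/((8*(-1 + 314² + 7*314)/(6 + 314))) = (-21 - 8580)/((8*(-1 + 98596 + 2198)/320)) = -8601/(8*(1/320)*100793) = -8601/100793/40 = -8601*40/100793 = -344040/100793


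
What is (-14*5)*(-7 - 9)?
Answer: 1120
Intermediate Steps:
(-14*5)*(-7 - 9) = -70*(-16) = 1120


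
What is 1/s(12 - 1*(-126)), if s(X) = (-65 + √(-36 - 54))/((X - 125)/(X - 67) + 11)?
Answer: -10322/61273 - 2382*I*√10/306365 ≈ -0.16846 - 0.024587*I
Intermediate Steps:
s(X) = (-65 + 3*I*√10)/(11 + (-125 + X)/(-67 + X)) (s(X) = (-65 + √(-90))/((-125 + X)/(-67 + X) + 11) = (-65 + 3*I*√10)/((-125 + X)/(-67 + X) + 11) = (-65 + 3*I*√10)/(11 + (-125 + X)/(-67 + X)))
1/s(12 - 1*(-126)) = 1/((4355 - 65*(12 - 1*(-126)) - 201*I*√10 + 3*I*(12 - 1*(-126))*√10)/(2*(-431 + 6*(12 - 1*(-126))))) = 1/((4355 - 65*(12 + 126) - 201*I*√10 + 3*I*(12 + 126)*√10)/(2*(-431 + 6*(12 + 126)))) = 1/((4355 - 65*138 - 201*I*√10 + 3*I*138*√10)/(2*(-431 + 6*138))) = 1/((4355 - 8970 - 201*I*√10 + 414*I*√10)/(2*(-431 + 828))) = 1/((½)*(-4615 + 213*I*√10)/397) = 1/((½)*(1/397)*(-4615 + 213*I*√10)) = 1/(-4615/794 + 213*I*√10/794)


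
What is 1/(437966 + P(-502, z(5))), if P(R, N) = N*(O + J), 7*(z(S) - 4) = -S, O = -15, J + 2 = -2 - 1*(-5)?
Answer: 1/437920 ≈ 2.2835e-6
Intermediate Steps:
J = 1 (J = -2 + (-2 - 1*(-5)) = -2 + (-2 + 5) = -2 + 3 = 1)
z(S) = 4 - S/7 (z(S) = 4 + (-S)/7 = 4 - S/7)
P(R, N) = -14*N (P(R, N) = N*(-15 + 1) = N*(-14) = -14*N)
1/(437966 + P(-502, z(5))) = 1/(437966 - 14*(4 - 1/7*5)) = 1/(437966 - 14*(4 - 5/7)) = 1/(437966 - 14*23/7) = 1/(437966 - 46) = 1/437920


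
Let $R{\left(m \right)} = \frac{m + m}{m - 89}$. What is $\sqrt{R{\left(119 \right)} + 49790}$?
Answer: $\frac{\sqrt{11204535}}{15} \approx 223.15$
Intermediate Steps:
$R{\left(m \right)} = \frac{2 m}{-89 + m}$
$\sqrt{R{\left(119 \right)} + 49790} = \sqrt{2 \cdot 119 \frac{1}{-89 + 119} + 49790} = \sqrt{2 \cdot 119 \cdot \frac{1}{30} + 49790} = \sqrt{\frac{119}{15} + 49790} = \sqrt{\frac{746969}{15}} = \frac{\sqrt{11204535}}{15}$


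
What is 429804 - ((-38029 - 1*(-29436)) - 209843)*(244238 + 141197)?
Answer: 84193309464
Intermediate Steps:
429804 - ((-38029 - 1*(-29436)) - 209843)*(244238 + 141197) = 429804 - ((-38029 + 29436) - 209843)*385435 = 429804 - (-8593 - 209843)*385435 = 429804 - (-218436)*385435 = 429804 - 1*(-84192879660) = 429804 + 84192879660 = 84193309464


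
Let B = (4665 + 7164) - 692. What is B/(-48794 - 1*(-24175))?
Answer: -1591/3517 ≈ -0.45237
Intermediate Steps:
B = 11137 (B = 11829 - 692 = 11137)
B/(-48794 - 1*(-24175)) = 11137/(-48794 - 1*(-24175)) = 11137/(-48794 + 24175) = 11137/(-24619) = 11137*(-1/24619) = -1591/3517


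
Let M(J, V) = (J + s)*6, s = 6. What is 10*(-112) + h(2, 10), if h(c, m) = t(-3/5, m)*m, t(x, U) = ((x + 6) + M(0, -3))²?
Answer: 80098/5 ≈ 16020.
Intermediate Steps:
M(J, V) = 36 + 6*J (M(J, V) = (J + 6)*6 = (6 + J)*6 = 36 + 6*J)
t(x, U) = (42 + x)² (t(x, U) = ((x + 6) + (36 + 6*0))² = ((6 + x) + (36 + 0))² = ((6 + x) + 36)² = (42 + x)²)
h(c, m) = 42849*m/25 (h(c, m) = (42 - 3/5)²*m = (42 - 3*⅕)²*m = (42 - ⅗)²*m = (207/5)²*m = 42849*m/25)
10*(-112) + h(2, 10) = 10*(-112) + (42849/25)*10 = -1120 + 85698/5 = 80098/5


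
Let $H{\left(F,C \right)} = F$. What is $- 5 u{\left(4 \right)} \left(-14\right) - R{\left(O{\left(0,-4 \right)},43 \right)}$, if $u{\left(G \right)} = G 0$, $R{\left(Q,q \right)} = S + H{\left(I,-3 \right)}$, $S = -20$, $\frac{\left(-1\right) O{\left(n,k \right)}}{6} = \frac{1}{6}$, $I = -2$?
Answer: $22$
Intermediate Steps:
$O{\left(n,k \right)} = -1$ ($O{\left(n,k \right)} = - \frac{6}{6} = \left(-6\right) \frac{1}{6} = -1$)
$R{\left(Q,q \right)} = -22$ ($R{\left(Q,q \right)} = -20 - 2 = -22$)
$u{\left(G \right)} = 0$
$- 5 u{\left(4 \right)} \left(-14\right) - R{\left(O{\left(0,-4 \right)},43 \right)} = \left(-5\right) 0 \left(-14\right) - -22 = 0 \left(-14\right) + 22 = 0 + 22 = 22$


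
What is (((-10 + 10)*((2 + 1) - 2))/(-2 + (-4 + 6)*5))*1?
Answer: 0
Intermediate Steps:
(((-10 + 10)*((2 + 1) - 2))/(-2 + (-4 + 6)*5))*1 = ((0*(3 - 2))/(-2 + 2*5))*1 = ((0*1)/(-2 + 10))*1 = (0/8)*1 = ((⅛)*0)*1 = 0*1 = 0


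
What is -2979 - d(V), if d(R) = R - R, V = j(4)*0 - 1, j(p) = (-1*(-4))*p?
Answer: -2979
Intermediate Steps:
j(p) = 4*p
V = -1 (V = (4*4)*0 - 1 = 16*0 - 1 = 0 - 1 = -1)
d(R) = 0
-2979 - d(V) = -2979 - 1*0 = -2979 + 0 = -2979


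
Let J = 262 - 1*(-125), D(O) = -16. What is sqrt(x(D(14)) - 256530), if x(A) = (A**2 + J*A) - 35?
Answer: I*sqrt(262501) ≈ 512.35*I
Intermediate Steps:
J = 387 (J = 262 + 125 = 387)
x(A) = -35 + A**2 + 387*A (x(A) = (A**2 + 387*A) - 35 = -35 + A**2 + 387*A)
sqrt(x(D(14)) - 256530) = sqrt((-35 + (-16)**2 + 387*(-16)) - 256530) = sqrt((-35 + 256 - 6192) - 256530) = sqrt(-5971 - 256530) = sqrt(-262501) = I*sqrt(262501)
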